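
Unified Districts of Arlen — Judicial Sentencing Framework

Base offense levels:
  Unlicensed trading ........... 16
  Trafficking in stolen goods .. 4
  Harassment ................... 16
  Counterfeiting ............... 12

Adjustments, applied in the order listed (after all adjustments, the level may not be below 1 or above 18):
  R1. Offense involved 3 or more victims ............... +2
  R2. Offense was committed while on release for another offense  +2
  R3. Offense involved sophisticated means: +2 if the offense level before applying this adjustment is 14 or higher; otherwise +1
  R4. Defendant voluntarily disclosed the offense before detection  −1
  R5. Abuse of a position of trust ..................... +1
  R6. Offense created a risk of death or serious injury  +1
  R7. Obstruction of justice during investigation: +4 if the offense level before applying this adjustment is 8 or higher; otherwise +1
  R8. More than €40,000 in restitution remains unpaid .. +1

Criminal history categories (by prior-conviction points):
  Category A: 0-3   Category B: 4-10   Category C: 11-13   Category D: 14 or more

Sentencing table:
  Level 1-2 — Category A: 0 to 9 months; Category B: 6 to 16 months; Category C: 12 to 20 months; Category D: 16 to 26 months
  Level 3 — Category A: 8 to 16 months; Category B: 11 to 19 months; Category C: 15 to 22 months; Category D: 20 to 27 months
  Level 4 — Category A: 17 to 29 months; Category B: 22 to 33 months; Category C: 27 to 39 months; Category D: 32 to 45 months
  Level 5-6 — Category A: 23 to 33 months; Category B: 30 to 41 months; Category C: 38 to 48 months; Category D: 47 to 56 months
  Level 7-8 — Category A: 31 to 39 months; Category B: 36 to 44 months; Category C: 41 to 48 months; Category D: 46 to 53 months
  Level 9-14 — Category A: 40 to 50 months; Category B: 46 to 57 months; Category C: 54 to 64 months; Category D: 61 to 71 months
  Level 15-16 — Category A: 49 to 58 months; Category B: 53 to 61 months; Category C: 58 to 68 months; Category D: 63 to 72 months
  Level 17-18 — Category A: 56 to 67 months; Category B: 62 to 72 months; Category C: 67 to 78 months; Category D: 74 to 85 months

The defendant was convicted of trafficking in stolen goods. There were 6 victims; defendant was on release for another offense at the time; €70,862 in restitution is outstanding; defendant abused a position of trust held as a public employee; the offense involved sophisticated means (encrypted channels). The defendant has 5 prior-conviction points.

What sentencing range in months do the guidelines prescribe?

46-57 months

Base offense level for trafficking in stolen goods: 4.
R1 applies: 4 + 2 = 6.
R2 applies: 6 + 2 = 8.
R3 applies (level before this adjustment is 8 < 14, so +1): 8 + 1 = 9.
R4 does not apply.
R5 applies: 9 + 1 = 10.
R6 does not apply.
R7 does not apply.
R8 applies: 10 + 1 = 11.
Final offense level: 11.
Criminal history: 5 prior points → Category B (4-10).
Level 11 falls in the 9-14 band.
Grid: Level 9-14 × Category B = 46-57 months.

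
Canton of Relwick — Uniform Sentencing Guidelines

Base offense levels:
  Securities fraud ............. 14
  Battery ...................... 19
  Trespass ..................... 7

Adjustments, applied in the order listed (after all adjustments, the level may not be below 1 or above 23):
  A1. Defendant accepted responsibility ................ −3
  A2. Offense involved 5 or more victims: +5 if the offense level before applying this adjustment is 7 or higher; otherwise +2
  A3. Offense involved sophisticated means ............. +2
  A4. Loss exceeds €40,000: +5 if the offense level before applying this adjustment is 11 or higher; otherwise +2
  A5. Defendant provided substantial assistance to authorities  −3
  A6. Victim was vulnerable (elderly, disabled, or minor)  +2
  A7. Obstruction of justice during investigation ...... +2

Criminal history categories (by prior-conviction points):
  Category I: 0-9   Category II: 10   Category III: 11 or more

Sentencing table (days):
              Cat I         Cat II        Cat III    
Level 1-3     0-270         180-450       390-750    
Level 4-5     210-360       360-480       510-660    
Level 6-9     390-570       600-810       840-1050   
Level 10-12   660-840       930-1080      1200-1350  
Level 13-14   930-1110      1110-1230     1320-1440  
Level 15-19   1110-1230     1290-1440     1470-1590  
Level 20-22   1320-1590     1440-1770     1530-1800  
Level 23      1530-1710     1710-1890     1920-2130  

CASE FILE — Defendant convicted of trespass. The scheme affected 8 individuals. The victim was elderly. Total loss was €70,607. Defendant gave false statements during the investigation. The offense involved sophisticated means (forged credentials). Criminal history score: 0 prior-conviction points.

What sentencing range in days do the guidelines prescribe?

Base offense level for trespass: 7.
A2 applies (level before this adjustment is 7 ≥ 7, so +5): 7 + 5 = 12.
A3 applies: 12 + 2 = 14.
A4 applies (level before this adjustment is 14 ≥ 11, so +5): 14 + 5 = 19.
A5 does not apply.
A6 applies: 19 + 2 = 21.
A7 applies: 21 + 2 = 23.
Final offense level: 23.
Criminal history: 0 prior points → Category I (0-9).
Level 23 falls in the 23 band.
Grid: Level 23 × Category I = 1530-1710 days.

1530-1710 days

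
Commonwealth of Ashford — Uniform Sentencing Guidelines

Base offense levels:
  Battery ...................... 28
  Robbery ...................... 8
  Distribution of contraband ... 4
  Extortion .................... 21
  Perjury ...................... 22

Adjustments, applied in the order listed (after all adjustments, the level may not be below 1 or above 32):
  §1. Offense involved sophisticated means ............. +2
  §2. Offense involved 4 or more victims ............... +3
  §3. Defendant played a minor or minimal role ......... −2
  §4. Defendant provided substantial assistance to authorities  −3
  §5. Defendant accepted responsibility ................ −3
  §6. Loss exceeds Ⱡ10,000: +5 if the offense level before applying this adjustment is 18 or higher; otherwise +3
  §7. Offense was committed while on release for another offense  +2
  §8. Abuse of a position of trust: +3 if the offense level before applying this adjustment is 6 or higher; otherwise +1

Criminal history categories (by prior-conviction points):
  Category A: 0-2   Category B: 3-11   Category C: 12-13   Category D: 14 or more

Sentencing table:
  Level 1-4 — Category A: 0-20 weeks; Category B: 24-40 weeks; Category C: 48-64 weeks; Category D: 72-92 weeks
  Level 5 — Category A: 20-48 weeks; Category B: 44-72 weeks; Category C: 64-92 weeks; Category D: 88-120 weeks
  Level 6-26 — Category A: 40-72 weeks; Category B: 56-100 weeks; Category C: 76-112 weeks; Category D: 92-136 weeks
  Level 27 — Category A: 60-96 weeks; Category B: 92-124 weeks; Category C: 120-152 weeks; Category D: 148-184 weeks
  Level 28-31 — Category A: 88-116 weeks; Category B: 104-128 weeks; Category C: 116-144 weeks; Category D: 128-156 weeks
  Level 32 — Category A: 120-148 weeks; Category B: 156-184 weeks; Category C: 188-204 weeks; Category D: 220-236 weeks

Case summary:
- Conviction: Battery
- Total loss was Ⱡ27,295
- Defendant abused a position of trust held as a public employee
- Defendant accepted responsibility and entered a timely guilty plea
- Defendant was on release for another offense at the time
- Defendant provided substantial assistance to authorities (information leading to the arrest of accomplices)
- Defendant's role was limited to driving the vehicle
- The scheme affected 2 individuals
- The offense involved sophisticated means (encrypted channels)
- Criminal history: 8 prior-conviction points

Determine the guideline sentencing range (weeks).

156-184 weeks

Base offense level for battery: 28.
§1 applies: 28 + 2 = 30.
§2 does not apply.
§3 applies: 30 − 2 = 28.
§4 applies: 28 − 3 = 25.
§5 applies: 25 − 3 = 22.
§6 applies (level before this adjustment is 22 ≥ 18, so +5): 22 + 5 = 27.
§7 applies: 27 + 2 = 29.
§8 applies (level before this adjustment is 29 ≥ 6, so +3): 29 + 3 = 32.
Final offense level: 32.
Criminal history: 8 prior points → Category B (3-11).
Level 32 falls in the 32 band.
Grid: Level 32 × Category B = 156-184 weeks.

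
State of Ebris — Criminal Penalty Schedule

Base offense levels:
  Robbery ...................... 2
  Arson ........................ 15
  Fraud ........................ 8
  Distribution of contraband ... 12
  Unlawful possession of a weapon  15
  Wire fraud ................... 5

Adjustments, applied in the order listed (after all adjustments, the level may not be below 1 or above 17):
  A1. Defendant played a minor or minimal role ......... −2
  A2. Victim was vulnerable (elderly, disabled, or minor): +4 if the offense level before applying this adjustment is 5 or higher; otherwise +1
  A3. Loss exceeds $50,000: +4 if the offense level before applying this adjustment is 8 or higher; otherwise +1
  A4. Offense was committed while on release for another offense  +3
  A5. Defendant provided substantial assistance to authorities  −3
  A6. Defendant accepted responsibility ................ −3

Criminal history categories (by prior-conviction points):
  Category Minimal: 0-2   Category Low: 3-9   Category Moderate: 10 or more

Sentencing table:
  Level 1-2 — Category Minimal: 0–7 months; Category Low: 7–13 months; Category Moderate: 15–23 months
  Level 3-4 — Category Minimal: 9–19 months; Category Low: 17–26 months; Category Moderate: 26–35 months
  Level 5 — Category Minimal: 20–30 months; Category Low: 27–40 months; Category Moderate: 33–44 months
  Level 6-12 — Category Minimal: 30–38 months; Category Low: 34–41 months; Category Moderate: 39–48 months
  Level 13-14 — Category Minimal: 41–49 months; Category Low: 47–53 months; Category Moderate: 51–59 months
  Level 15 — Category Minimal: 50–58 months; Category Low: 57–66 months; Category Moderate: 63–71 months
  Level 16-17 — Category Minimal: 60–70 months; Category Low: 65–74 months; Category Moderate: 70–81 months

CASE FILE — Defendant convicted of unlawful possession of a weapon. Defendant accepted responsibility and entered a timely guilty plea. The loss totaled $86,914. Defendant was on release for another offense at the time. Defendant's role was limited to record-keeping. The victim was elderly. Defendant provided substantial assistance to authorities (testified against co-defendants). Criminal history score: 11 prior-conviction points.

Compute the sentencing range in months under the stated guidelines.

Base offense level for unlawful possession of a weapon: 15.
A1 applies: 15 − 2 = 13.
A2 applies (level before this adjustment is 13 ≥ 5, so +4): 13 + 4 = 17.
A3 applies (level before this adjustment is 17 ≥ 8, so +4): 17 + 4 = 21.
A4 applies: 21 + 3 = 24.
A5 applies: 24 − 3 = 21.
A6 applies: 21 − 3 = 18.
Level 18 exceeds the maximum of 17; capped at 17.
Final offense level: 17.
Criminal history: 11 prior points → Category Moderate (10+).
Level 17 falls in the 16-17 band.
Grid: Level 16-17 × Category Moderate = 70-81 months.

70-81 months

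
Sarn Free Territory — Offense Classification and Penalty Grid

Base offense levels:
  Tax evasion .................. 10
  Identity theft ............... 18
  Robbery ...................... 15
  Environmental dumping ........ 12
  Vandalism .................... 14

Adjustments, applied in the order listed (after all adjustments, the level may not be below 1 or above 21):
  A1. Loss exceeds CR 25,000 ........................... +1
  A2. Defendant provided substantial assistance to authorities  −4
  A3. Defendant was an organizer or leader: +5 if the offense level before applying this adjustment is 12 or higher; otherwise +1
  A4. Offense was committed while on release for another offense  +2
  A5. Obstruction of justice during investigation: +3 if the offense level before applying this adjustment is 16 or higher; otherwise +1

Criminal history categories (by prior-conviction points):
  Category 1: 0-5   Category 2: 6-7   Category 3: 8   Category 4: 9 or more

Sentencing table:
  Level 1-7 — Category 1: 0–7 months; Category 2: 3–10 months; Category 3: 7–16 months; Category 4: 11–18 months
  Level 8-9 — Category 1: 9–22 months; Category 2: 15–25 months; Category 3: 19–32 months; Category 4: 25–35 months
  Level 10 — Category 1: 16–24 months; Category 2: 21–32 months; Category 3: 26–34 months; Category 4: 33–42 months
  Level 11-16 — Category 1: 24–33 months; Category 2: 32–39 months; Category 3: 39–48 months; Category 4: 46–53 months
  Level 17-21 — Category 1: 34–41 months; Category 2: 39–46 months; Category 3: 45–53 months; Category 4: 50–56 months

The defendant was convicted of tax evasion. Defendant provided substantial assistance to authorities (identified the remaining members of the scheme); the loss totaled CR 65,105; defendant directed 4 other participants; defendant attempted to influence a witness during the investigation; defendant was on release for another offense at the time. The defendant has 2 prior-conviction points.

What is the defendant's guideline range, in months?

Base offense level for tax evasion: 10.
A1 applies: 10 + 1 = 11.
A2 applies: 11 − 4 = 7.
A3 applies (level before this adjustment is 7 < 12, so +1): 7 + 1 = 8.
A4 applies: 8 + 2 = 10.
A5 applies (level before this adjustment is 10 < 16, so +1): 10 + 1 = 11.
Final offense level: 11.
Criminal history: 2 prior points → Category 1 (0-5).
Level 11 falls in the 11-16 band.
Grid: Level 11-16 × Category 1 = 24-33 months.

24-33 months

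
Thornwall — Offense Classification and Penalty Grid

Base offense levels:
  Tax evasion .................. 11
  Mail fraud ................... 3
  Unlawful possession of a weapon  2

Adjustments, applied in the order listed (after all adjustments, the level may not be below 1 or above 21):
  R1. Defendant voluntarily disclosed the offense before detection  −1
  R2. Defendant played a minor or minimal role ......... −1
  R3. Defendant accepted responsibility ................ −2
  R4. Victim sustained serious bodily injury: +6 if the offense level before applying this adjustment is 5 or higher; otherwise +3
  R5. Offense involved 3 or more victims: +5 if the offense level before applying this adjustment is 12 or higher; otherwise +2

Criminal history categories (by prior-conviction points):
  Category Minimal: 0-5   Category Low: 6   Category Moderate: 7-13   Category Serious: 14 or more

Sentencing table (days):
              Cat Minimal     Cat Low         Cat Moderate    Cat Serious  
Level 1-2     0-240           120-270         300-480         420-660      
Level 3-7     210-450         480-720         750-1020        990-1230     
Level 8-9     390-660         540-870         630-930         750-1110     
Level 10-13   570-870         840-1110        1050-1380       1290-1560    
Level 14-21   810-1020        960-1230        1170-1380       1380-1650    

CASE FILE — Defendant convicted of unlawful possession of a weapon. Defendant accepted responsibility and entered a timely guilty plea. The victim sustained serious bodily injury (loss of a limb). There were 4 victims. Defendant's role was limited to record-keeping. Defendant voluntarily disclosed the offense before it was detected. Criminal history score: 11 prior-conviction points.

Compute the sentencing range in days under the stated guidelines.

Base offense level for unlawful possession of a weapon: 2.
R1 applies: 2 − 1 = 1.
R2 applies: 1 − 1 = 0.
R3 applies: 0 − 2 = -2.
R4 applies (level before this adjustment is -2 < 5, so +3): -2 + 3 = 1.
R5 applies (level before this adjustment is 1 < 12, so +2): 1 + 2 = 3.
Final offense level: 3.
Criminal history: 11 prior points → Category Moderate (7-13).
Level 3 falls in the 3-7 band.
Grid: Level 3-7 × Category Moderate = 750-1020 days.

750-1020 days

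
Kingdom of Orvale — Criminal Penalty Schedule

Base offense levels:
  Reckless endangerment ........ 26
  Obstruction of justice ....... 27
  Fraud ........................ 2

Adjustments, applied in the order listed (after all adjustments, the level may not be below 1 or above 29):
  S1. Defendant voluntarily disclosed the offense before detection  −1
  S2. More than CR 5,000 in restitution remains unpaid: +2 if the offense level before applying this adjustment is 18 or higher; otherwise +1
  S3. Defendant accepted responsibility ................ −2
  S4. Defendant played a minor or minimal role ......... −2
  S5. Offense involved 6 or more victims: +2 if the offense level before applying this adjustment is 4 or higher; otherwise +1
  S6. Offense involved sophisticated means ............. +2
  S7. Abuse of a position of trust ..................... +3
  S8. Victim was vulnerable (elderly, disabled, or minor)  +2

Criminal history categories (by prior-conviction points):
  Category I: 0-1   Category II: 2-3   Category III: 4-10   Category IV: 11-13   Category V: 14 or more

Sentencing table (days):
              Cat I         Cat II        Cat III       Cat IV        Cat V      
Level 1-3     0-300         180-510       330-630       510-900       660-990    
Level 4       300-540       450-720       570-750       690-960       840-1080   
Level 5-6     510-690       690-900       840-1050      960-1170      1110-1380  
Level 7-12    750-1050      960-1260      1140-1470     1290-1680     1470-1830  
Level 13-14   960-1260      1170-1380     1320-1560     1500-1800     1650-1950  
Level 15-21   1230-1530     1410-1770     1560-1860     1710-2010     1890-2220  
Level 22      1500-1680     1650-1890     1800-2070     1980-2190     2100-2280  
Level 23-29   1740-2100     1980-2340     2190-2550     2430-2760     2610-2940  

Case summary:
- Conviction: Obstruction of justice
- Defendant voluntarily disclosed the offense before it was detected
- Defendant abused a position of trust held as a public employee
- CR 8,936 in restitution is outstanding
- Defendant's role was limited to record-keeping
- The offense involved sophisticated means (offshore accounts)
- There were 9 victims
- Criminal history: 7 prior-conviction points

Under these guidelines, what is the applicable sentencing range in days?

Base offense level for obstruction of justice: 27.
S1 applies: 27 − 1 = 26.
S2 applies (level before this adjustment is 26 ≥ 18, so +2): 26 + 2 = 28.
S4 applies: 28 − 2 = 26.
S5 applies (level before this adjustment is 26 ≥ 4, so +2): 26 + 2 = 28.
S6 applies: 28 + 2 = 30.
S7 applies: 30 + 3 = 33.
S8 does not apply.
Level 33 exceeds the maximum of 29; capped at 29.
Final offense level: 29.
Criminal history: 7 prior points → Category III (4-10).
Level 29 falls in the 23-29 band.
Grid: Level 23-29 × Category III = 2190-2550 days.

2190-2550 days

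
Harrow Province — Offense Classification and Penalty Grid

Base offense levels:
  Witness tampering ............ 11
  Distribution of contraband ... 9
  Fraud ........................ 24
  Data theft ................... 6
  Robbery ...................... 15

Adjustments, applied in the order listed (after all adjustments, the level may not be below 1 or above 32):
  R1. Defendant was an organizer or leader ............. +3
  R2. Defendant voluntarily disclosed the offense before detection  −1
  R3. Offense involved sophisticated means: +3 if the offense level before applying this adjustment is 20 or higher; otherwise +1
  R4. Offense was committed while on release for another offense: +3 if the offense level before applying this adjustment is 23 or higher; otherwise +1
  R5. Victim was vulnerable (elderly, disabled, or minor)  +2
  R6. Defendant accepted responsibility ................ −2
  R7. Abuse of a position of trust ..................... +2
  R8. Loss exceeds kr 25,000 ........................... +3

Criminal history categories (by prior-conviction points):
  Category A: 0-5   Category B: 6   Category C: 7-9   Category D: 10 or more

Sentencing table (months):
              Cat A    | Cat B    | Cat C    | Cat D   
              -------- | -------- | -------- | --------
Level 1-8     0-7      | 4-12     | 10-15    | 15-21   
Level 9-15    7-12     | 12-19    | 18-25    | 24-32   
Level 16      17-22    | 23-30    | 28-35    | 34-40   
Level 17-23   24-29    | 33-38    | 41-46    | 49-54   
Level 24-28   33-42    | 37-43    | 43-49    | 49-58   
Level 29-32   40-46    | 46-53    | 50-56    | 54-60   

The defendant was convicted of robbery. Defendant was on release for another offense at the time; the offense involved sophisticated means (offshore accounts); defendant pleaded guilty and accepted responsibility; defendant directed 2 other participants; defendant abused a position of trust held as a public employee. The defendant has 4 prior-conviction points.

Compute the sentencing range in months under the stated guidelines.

Base offense level for robbery: 15.
R1 applies: 15 + 3 = 18.
R3 applies (level before this adjustment is 18 < 20, so +1): 18 + 1 = 19.
R4 applies (level before this adjustment is 19 < 23, so +1): 19 + 1 = 20.
R5 does not apply.
R6 applies: 20 − 2 = 18.
R7 applies: 18 + 2 = 20.
R8 does not apply.
Final offense level: 20.
Criminal history: 4 prior points → Category A (0-5).
Level 20 falls in the 17-23 band.
Grid: Level 17-23 × Category A = 24-29 months.

24-29 months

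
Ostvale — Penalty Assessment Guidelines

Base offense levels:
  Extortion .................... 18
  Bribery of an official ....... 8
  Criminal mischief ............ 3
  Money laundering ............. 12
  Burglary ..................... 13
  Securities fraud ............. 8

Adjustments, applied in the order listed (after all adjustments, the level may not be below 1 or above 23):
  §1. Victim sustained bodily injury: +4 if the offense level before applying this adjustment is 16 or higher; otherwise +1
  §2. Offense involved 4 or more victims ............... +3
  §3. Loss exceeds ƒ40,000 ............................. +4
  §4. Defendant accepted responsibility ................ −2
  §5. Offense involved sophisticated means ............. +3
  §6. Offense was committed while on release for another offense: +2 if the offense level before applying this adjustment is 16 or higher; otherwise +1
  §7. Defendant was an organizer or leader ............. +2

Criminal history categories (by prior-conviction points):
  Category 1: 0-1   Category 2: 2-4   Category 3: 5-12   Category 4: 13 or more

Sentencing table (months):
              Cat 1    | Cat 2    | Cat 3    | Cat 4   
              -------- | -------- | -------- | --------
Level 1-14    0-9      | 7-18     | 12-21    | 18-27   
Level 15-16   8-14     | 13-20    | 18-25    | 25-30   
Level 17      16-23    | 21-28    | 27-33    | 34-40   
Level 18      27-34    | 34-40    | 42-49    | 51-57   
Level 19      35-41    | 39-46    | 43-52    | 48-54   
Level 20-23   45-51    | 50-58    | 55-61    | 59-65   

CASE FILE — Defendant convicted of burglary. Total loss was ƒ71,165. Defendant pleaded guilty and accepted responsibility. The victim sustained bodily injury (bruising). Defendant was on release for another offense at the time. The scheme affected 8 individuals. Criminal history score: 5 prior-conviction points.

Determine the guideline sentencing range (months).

Base offense level for burglary: 13.
§1 applies (level before this adjustment is 13 < 16, so +1): 13 + 1 = 14.
§2 applies: 14 + 3 = 17.
§3 applies: 17 + 4 = 21.
§4 applies: 21 − 2 = 19.
§6 applies (level before this adjustment is 19 ≥ 16, so +2): 19 + 2 = 21.
§7 does not apply.
Final offense level: 21.
Criminal history: 5 prior points → Category 3 (5-12).
Level 21 falls in the 20-23 band.
Grid: Level 20-23 × Category 3 = 55-61 months.

55-61 months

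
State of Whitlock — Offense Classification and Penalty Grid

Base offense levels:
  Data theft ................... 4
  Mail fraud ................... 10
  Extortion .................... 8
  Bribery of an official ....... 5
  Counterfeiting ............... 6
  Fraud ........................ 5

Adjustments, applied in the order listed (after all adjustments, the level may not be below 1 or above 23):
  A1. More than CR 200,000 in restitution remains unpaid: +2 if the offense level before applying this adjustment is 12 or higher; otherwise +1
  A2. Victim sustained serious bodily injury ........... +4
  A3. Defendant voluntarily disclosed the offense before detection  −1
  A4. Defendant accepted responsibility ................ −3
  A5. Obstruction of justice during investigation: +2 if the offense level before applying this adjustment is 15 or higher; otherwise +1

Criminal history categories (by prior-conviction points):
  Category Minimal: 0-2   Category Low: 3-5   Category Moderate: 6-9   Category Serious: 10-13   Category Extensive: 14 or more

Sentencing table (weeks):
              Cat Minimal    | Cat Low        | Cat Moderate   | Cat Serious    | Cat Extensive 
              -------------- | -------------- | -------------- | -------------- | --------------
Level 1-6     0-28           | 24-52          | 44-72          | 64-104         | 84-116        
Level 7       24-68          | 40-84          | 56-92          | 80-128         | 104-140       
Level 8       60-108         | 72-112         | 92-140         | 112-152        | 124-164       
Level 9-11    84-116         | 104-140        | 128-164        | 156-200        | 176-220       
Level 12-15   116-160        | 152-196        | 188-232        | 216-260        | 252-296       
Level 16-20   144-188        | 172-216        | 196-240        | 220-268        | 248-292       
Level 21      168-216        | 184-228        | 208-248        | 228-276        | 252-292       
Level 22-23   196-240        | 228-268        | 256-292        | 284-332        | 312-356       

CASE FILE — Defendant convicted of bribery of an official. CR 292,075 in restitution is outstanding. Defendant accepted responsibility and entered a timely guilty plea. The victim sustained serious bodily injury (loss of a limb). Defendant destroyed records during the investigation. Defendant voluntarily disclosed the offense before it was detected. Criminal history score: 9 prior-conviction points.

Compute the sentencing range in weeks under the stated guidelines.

Base offense level for bribery of an official: 5.
A1 applies (level before this adjustment is 5 < 12, so +1): 5 + 1 = 6.
A2 applies: 6 + 4 = 10.
A3 applies: 10 − 1 = 9.
A4 applies: 9 − 3 = 6.
A5 applies (level before this adjustment is 6 < 15, so +1): 6 + 1 = 7.
Final offense level: 7.
Criminal history: 9 prior points → Category Moderate (6-9).
Level 7 falls in the 7 band.
Grid: Level 7 × Category Moderate = 56-92 weeks.

56-92 weeks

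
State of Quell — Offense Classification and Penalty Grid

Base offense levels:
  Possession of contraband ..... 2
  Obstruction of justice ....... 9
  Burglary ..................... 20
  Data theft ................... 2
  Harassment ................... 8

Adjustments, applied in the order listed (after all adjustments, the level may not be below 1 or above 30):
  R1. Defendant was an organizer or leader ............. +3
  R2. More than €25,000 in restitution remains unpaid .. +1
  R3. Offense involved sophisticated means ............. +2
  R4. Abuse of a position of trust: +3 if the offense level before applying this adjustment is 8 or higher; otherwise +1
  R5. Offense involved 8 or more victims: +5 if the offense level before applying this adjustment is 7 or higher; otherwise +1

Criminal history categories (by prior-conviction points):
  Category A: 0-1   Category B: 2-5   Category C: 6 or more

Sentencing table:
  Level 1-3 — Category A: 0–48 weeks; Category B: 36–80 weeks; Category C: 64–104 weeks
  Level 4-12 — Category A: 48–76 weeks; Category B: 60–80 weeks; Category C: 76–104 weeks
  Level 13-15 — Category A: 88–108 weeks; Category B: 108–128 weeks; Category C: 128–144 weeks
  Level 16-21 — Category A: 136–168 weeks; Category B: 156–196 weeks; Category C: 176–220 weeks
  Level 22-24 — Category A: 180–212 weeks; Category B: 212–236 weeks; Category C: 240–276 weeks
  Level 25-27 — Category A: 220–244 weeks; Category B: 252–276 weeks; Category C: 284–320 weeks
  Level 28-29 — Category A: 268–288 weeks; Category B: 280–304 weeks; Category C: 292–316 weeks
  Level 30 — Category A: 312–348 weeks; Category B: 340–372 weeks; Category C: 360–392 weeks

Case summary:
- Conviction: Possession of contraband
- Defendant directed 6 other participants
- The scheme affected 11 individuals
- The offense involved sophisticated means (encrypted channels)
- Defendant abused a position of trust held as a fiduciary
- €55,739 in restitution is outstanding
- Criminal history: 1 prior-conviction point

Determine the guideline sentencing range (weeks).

Base offense level for possession of contraband: 2.
R1 applies: 2 + 3 = 5.
R2 applies: 5 + 1 = 6.
R3 applies: 6 + 2 = 8.
R4 applies (level before this adjustment is 8 ≥ 8, so +3): 8 + 3 = 11.
R5 applies (level before this adjustment is 11 ≥ 7, so +5): 11 + 5 = 16.
Final offense level: 16.
Criminal history: 1 prior point → Category A (0-1).
Level 16 falls in the 16-21 band.
Grid: Level 16-21 × Category A = 136-168 weeks.

136-168 weeks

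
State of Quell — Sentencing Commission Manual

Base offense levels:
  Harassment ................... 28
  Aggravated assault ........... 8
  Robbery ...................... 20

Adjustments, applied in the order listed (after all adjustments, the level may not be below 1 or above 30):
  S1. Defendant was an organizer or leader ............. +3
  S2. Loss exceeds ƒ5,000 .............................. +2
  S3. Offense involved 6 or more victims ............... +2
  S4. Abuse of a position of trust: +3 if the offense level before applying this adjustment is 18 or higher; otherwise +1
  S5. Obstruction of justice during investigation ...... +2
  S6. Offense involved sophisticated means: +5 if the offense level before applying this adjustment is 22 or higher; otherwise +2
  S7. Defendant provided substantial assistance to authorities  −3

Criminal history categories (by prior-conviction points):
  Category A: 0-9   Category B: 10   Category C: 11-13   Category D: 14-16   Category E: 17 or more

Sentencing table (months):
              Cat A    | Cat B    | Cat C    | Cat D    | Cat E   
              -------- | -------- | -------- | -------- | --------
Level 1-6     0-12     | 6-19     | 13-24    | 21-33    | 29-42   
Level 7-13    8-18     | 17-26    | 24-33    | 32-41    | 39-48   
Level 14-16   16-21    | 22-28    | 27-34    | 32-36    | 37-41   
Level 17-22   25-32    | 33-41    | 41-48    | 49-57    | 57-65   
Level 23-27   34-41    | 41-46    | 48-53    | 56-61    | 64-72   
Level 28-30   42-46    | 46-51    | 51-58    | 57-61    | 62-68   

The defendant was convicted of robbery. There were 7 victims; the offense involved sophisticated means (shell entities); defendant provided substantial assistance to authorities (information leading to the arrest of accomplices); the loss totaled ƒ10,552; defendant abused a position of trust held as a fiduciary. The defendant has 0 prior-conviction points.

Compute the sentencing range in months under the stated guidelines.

42-46 months

Base offense level for robbery: 20.
S1 does not apply.
S2 applies: 20 + 2 = 22.
S3 applies: 22 + 2 = 24.
S4 applies (level before this adjustment is 24 ≥ 18, so +3): 24 + 3 = 27.
S5 does not apply.
S6 applies (level before this adjustment is 27 ≥ 22, so +5): 27 + 5 = 32.
S7 applies: 32 − 3 = 29.
Final offense level: 29.
Criminal history: 0 prior points → Category A (0-9).
Level 29 falls in the 28-30 band.
Grid: Level 28-30 × Category A = 42-46 months.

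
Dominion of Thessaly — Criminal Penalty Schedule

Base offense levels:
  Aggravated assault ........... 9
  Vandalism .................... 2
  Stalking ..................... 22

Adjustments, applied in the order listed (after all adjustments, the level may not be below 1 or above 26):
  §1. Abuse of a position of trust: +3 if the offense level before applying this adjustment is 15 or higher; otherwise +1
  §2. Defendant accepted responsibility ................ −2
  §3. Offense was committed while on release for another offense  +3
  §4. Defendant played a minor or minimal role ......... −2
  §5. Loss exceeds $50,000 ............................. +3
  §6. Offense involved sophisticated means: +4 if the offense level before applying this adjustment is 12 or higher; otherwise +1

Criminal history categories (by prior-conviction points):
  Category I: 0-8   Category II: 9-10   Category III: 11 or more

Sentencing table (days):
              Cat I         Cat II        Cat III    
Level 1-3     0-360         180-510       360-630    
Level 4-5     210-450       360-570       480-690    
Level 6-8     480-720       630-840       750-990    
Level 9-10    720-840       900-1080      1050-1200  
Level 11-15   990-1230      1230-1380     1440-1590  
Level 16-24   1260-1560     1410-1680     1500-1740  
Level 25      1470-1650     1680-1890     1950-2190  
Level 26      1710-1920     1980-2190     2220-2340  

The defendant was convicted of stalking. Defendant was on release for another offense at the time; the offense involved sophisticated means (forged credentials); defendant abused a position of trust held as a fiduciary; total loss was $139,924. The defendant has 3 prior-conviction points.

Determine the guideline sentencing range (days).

1710-1920 days

Base offense level for stalking: 22.
§1 applies (level before this adjustment is 22 ≥ 15, so +3): 22 + 3 = 25.
§3 applies: 25 + 3 = 28.
§4 does not apply.
§5 applies: 28 + 3 = 31.
§6 applies (level before this adjustment is 31 ≥ 12, so +4): 31 + 4 = 35.
Level 35 exceeds the maximum of 26; capped at 26.
Final offense level: 26.
Criminal history: 3 prior points → Category I (0-8).
Level 26 falls in the 26 band.
Grid: Level 26 × Category I = 1710-1920 days.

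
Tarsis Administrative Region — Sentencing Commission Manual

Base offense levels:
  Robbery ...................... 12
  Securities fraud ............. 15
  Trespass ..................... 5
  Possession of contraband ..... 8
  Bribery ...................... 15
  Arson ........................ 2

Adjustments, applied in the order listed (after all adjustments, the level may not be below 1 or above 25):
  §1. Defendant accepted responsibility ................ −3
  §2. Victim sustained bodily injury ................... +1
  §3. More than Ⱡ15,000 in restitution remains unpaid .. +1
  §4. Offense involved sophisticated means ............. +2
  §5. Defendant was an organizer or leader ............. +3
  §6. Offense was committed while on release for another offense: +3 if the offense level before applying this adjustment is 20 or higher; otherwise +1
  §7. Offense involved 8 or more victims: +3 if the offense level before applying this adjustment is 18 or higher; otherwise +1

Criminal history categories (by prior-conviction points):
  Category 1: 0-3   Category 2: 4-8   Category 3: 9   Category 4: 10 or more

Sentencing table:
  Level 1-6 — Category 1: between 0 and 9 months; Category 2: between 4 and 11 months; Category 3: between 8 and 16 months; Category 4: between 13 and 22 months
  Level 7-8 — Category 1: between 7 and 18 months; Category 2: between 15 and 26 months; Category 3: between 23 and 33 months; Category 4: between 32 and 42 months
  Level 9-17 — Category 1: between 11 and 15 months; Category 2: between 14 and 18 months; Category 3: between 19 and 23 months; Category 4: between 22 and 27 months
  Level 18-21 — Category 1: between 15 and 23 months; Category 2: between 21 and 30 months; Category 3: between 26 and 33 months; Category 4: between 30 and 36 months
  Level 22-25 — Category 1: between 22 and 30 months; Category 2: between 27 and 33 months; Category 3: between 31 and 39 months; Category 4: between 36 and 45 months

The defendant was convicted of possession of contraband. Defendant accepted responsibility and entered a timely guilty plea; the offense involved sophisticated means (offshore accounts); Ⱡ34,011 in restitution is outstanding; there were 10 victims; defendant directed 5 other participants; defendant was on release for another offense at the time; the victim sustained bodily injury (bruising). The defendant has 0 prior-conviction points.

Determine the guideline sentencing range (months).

Base offense level for possession of contraband: 8.
§1 applies: 8 − 3 = 5.
§2 applies: 5 + 1 = 6.
§3 applies: 6 + 1 = 7.
§4 applies: 7 + 2 = 9.
§5 applies: 9 + 3 = 12.
§6 applies (level before this adjustment is 12 < 20, so +1): 12 + 1 = 13.
§7 applies (level before this adjustment is 13 < 18, so +1): 13 + 1 = 14.
Final offense level: 14.
Criminal history: 0 prior points → Category 1 (0-3).
Level 14 falls in the 9-17 band.
Grid: Level 9-17 × Category 1 = 11-15 months.

11-15 months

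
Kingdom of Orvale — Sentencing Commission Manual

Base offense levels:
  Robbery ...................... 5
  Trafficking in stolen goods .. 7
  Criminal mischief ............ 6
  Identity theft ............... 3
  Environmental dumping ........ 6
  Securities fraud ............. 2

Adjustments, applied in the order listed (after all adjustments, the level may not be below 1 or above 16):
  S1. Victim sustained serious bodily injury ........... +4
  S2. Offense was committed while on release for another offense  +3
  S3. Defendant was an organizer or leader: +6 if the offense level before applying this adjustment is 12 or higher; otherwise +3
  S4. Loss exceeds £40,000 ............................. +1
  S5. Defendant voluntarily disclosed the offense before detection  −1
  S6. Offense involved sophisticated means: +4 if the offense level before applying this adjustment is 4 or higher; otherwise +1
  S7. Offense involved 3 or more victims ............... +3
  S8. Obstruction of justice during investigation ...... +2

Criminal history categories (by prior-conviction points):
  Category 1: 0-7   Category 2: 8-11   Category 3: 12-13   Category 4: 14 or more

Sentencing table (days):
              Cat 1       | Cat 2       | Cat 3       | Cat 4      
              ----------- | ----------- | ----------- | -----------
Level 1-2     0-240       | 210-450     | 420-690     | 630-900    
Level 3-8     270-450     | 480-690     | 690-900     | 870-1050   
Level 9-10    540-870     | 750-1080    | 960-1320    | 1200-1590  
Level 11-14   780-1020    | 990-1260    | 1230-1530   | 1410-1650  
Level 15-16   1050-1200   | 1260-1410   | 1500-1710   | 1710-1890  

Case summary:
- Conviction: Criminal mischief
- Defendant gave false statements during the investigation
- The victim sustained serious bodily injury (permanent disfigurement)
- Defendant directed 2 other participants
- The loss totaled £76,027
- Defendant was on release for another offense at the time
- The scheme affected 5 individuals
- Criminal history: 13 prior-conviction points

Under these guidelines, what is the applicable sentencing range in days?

1500-1710 days

Base offense level for criminal mischief: 6.
S1 applies: 6 + 4 = 10.
S2 applies: 10 + 3 = 13.
S3 applies (level before this adjustment is 13 ≥ 12, so +6): 13 + 6 = 19.
S4 applies: 19 + 1 = 20.
S7 applies: 20 + 3 = 23.
S8 applies: 23 + 2 = 25.
Level 25 exceeds the maximum of 16; capped at 16.
Final offense level: 16.
Criminal history: 13 prior points → Category 3 (12-13).
Level 16 falls in the 15-16 band.
Grid: Level 15-16 × Category 3 = 1500-1710 days.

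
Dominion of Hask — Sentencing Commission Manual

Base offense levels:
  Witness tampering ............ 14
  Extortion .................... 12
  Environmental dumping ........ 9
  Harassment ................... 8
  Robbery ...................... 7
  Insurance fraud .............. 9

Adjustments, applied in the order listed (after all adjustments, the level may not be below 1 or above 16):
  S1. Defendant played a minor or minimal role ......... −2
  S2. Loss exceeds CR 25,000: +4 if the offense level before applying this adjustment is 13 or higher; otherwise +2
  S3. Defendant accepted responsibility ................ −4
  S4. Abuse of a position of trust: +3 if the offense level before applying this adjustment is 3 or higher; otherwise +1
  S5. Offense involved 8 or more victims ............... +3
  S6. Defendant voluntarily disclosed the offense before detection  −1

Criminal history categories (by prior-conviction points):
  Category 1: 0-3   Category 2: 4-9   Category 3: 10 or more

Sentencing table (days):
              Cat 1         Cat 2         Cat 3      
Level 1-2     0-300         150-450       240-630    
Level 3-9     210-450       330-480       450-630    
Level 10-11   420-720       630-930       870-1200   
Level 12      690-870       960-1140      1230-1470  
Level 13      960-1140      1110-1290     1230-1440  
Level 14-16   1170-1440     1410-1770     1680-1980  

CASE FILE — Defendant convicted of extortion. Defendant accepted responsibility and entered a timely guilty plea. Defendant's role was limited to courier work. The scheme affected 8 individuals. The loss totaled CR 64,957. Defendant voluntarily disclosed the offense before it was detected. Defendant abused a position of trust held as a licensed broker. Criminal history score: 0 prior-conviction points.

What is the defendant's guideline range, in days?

960-1140 days

Base offense level for extortion: 12.
S1 applies: 12 − 2 = 10.
S2 applies (level before this adjustment is 10 < 13, so +2): 10 + 2 = 12.
S3 applies: 12 − 4 = 8.
S4 applies (level before this adjustment is 8 ≥ 3, so +3): 8 + 3 = 11.
S5 applies: 11 + 3 = 14.
S6 applies: 14 − 1 = 13.
Final offense level: 13.
Criminal history: 0 prior points → Category 1 (0-3).
Level 13 falls in the 13 band.
Grid: Level 13 × Category 1 = 960-1140 days.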